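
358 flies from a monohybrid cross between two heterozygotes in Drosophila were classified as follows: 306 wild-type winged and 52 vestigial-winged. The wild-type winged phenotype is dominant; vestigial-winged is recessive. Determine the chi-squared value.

20.950

For a monohybrid cross between heterozygotes with complete dominance, the expected phenotypic ratio is 3:1.
Expected counts for N = 358 under a 3:1 ratio (total parts = 4):
  wild-type winged: 358 × 3/4 = 268.5
  vestigial-winged: 358 × 1/4 = 89.5
χ² = Σ (O − E)² / E
  wild-type winged: (306 − 268.5)² / 268.5 = 5.2374
  vestigial-winged: (52 − 89.5)² / 89.5 = 15.7123
χ² = 5.2374 + 15.7123 = 20.9497 ≈ 20.950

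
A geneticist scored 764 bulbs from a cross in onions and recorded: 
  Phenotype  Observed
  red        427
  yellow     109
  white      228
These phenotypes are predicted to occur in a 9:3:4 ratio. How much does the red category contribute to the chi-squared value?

Total ratio parts = 16. Expected numbers out of 764:
  red: 764 × 9/16 = 429.75
  yellow: 764 × 3/16 = 143.25
  white: 764 × 4/16 = 191
Contribution of red: (427 − 429.75)² / 429.75 = 0.0176

0.018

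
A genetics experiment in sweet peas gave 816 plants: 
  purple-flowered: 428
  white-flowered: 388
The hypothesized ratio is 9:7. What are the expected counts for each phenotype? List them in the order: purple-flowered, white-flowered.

Under the 9:7 hypothesis (Σ ratio = 16, N = 816):
  purple-flowered: 816 × 9/16 = 459
  white-flowered: 816 × 7/16 = 357

459, 357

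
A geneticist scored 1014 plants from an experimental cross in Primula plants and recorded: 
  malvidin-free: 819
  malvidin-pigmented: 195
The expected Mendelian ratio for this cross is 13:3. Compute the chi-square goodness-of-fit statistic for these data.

0.154

Expected counts for N = 1014 under a 13:3 ratio (total parts = 16):
  malvidin-free: 1014 × 13/16 = 823.875
  malvidin-pigmented: 1014 × 3/16 = 190.125
χ² = Σ (O − E)² / E
  malvidin-free: (819 − 823.875)² / 823.875 = 0.0288
  malvidin-pigmented: (195 − 190.125)² / 190.125 = 0.1250
χ² = 0.0288 + 0.1250 = 0.1538 ≈ 0.154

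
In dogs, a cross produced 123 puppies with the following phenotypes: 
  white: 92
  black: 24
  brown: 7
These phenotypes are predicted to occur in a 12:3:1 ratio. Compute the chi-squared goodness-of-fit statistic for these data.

0.100

The 12:3:1 ratio has 16 parts, so with N = 123 the expected counts are:
  white: 123 × 12/16 = 92.25
  black: 123 × 3/16 = 23.0625
  brown: 123 × 1/16 = 7.6875
χ² = Σ (O − E)² / E
  white: (92 − 92.25)² / 92.25 = 0.0007
  black: (24 − 23.0625)² / 23.0625 = 0.0381
  brown: (7 − 7.6875)² / 7.6875 = 0.0615
χ² = 0.0007 + 0.0381 + 0.0615 = 0.1003 ≈ 0.100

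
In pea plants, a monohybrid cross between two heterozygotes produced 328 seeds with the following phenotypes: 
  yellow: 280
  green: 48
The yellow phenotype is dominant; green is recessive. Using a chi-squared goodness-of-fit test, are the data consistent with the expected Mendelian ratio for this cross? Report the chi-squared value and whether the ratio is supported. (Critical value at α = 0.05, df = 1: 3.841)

18.797; not consistent

For a monohybrid cross between heterozygotes with complete dominance, the expected phenotypic ratio is 3:1.
The 3:1 ratio has 4 parts, so with N = 328 the expected counts are:
  yellow: 328 × 3/4 = 246
  green: 328 × 1/4 = 82
χ² = Σ (O − E)² / E
  yellow: (280 − 246)² / 246 = 4.6992
  green: (48 − 82)² / 82 = 14.0976
χ² = 4.6992 + 14.0976 = 18.7968 ≈ 18.797
Degrees of freedom = 2 − 1 = 1; critical value at α = 0.05 is 3.841.
Since 18.797 > 3.841, we reject the null hypothesis — the data do not fit the 3:1 ratio.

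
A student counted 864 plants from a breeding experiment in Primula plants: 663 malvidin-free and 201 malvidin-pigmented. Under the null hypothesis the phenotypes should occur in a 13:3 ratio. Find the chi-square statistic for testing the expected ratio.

Under the 13:3 hypothesis (Σ ratio = 16, N = 864):
  malvidin-free: 864 × 13/16 = 702
  malvidin-pigmented: 864 × 3/16 = 162
χ² = Σ (O − E)² / E
  malvidin-free: (663 − 702)² / 702 = 2.1667
  malvidin-pigmented: (201 − 162)² / 162 = 9.3889
χ² = 2.1667 + 9.3889 = 11.5556 ≈ 11.556

11.556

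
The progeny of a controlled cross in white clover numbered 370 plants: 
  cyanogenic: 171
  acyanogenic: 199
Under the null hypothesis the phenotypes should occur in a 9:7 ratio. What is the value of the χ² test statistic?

Under the 9:7 hypothesis (Σ ratio = 16, N = 370):
  cyanogenic: 370 × 9/16 = 208.125
  acyanogenic: 370 × 7/16 = 161.875
χ² = Σ (O − E)² / E
  cyanogenic: (171 − 208.125)² / 208.125 = 6.6223
  acyanogenic: (199 − 161.875)² / 161.875 = 8.5144
χ² = 6.6223 + 8.5144 = 15.1367 ≈ 15.137

15.137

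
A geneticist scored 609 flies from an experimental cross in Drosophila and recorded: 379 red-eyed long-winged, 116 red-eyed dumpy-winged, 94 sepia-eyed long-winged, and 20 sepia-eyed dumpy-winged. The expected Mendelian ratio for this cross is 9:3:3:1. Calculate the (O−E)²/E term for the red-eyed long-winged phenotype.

3.876

Expected counts for N = 609 under a 9:3:3:1 ratio (total parts = 16):
  red-eyed long-winged: 609 × 9/16 = 342.5625
  red-eyed dumpy-winged: 609 × 3/16 = 114.1875
  sepia-eyed long-winged: 609 × 3/16 = 114.1875
  sepia-eyed dumpy-winged: 609 × 1/16 = 38.0625
Contribution of red-eyed long-winged: (379 − 342.5625)² / 342.5625 = 3.8758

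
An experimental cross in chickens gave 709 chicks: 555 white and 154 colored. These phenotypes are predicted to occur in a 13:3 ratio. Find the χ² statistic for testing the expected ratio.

4.107

Expected counts for N = 709 under a 13:3 ratio (total parts = 16):
  white: 709 × 13/16 = 576.0625
  colored: 709 × 3/16 = 132.9375
χ² = Σ (O − E)² / E
  white: (555 − 576.0625)² / 576.0625 = 0.7701
  colored: (154 − 132.9375)² / 132.9375 = 3.3371
χ² = 0.7701 + 3.3371 = 4.1072 ≈ 4.107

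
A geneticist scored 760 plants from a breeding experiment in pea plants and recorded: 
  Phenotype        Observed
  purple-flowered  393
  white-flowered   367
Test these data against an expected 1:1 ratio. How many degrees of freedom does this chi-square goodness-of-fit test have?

A goodness-of-fit test with 2 phenotype classes has df = 2 − 1 = 1.

1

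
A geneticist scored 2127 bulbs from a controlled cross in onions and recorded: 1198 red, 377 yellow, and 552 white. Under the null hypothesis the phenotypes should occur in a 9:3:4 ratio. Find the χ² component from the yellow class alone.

1.193

Expected counts for N = 2127 under a 9:3:4 ratio (total parts = 16):
  red: 2127 × 9/16 = 1196.4375
  yellow: 2127 × 3/16 = 398.8125
  white: 2127 × 4/16 = 531.75
Contribution of yellow: (377 − 398.8125)² / 398.8125 = 1.1930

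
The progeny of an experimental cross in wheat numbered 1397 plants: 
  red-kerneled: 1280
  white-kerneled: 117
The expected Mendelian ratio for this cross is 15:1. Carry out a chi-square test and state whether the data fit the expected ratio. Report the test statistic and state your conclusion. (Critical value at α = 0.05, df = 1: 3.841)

10.767; not consistent

Total ratio parts = 16. Expected numbers out of 1397:
  red-kerneled: 1397 × 15/16 = 1309.6875
  white-kerneled: 1397 × 1/16 = 87.3125
χ² = Σ (O − E)² / E
  red-kerneled: (1280 − 1309.6875)² / 1309.6875 = 0.6729
  white-kerneled: (117 − 87.3125)² / 87.3125 = 10.0942
χ² = 0.6729 + 10.0942 = 10.7671 ≈ 10.767
Degrees of freedom = 2 − 1 = 1; critical value at α = 0.05 is 3.841.
Since 10.767 > 3.841, we reject the null hypothesis — the data do not fit the 15:1 ratio.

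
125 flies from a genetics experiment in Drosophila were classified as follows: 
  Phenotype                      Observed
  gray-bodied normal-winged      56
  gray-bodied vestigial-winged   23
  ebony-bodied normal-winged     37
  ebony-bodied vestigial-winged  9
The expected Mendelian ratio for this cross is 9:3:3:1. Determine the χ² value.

10.950

Total ratio parts = 16. Expected numbers out of 125:
  gray-bodied normal-winged: 125 × 9/16 = 70.3125
  gray-bodied vestigial-winged: 125 × 3/16 = 23.4375
  ebony-bodied normal-winged: 125 × 3/16 = 23.4375
  ebony-bodied vestigial-winged: 125 × 1/16 = 7.8125
χ² = Σ (O − E)² / E
  gray-bodied normal-winged: (56 − 70.3125)² / 70.3125 = 2.9134
  gray-bodied vestigial-winged: (23 − 23.4375)² / 23.4375 = 0.0082
  ebony-bodied normal-winged: (37 − 23.4375)² / 23.4375 = 7.8482
  ebony-bodied vestigial-winged: (9 − 7.8125)² / 7.8125 = 0.1805
χ² = 2.9134 + 0.0082 + 7.8482 + 0.1805 = 10.9503 ≈ 10.950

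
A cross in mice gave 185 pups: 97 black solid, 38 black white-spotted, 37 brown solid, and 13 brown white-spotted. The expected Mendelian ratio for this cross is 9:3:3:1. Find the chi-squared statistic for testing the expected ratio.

Total ratio parts = 16. Expected numbers out of 185:
  black solid: 185 × 9/16 = 104.0625
  black white-spotted: 185 × 3/16 = 34.6875
  brown solid: 185 × 3/16 = 34.6875
  brown white-spotted: 185 × 1/16 = 11.5625
χ² = Σ (O − E)² / E
  black solid: (97 − 104.0625)² / 104.0625 = 0.4793
  black white-spotted: (38 − 34.6875)² / 34.6875 = 0.3163
  brown solid: (37 − 34.6875)² / 34.6875 = 0.1542
  brown white-spotted: (13 − 11.5625)² / 11.5625 = 0.1787
χ² = 0.4793 + 0.3163 + 0.1542 + 0.1787 = 1.1285 ≈ 1.129

1.129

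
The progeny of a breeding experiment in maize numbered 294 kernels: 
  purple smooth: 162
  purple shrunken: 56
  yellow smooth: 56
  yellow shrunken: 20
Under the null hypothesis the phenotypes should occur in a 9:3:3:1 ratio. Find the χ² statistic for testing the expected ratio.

0.240

Under the 9:3:3:1 hypothesis (Σ ratio = 16, N = 294):
  purple smooth: 294 × 9/16 = 165.375
  purple shrunken: 294 × 3/16 = 55.125
  yellow smooth: 294 × 3/16 = 55.125
  yellow shrunken: 294 × 1/16 = 18.375
χ² = Σ (O − E)² / E
  purple smooth: (162 − 165.375)² / 165.375 = 0.0689
  purple shrunken: (56 − 55.125)² / 55.125 = 0.0139
  yellow smooth: (56 − 55.125)² / 55.125 = 0.0139
  yellow shrunken: (20 − 18.375)² / 18.375 = 0.1437
χ² = 0.0689 + 0.0139 + 0.0139 + 0.1437 = 0.2404 ≈ 0.240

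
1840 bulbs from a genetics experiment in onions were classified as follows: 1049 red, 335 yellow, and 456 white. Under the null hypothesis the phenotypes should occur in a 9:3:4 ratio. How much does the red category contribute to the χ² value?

The 9:3:4 ratio has 16 parts, so with N = 1840 the expected counts are:
  red: 1840 × 9/16 = 1035
  yellow: 1840 × 3/16 = 345
  white: 1840 × 4/16 = 460
Contribution of red: (1049 − 1035)² / 1035 = 0.1894

0.189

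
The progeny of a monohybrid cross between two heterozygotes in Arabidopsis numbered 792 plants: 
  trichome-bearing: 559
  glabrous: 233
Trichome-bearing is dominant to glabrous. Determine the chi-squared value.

For a monohybrid cross between heterozygotes with complete dominance, the expected phenotypic ratio is 3:1.
Total ratio parts = 4. Expected numbers out of 792:
  trichome-bearing: 792 × 3/4 = 594
  glabrous: 792 × 1/4 = 198
χ² = Σ (O − E)² / E
  trichome-bearing: (559 − 594)² / 594 = 2.0623
  glabrous: (233 − 198)² / 198 = 6.1869
χ² = 2.0623 + 6.1869 = 8.2492 ≈ 8.249

8.249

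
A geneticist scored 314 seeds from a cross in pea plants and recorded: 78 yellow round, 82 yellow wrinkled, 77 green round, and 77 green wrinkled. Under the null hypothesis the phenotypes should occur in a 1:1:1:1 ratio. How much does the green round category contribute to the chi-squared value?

Expected counts for N = 314 under a 1:1:1:1 ratio (total parts = 4):
  yellow round: 314 × 1/4 = 78.5
  yellow wrinkled: 314 × 1/4 = 78.5
  green round: 314 × 1/4 = 78.5
  green wrinkled: 314 × 1/4 = 78.5
Contribution of green round: (77 − 78.5)² / 78.5 = 0.0287

0.029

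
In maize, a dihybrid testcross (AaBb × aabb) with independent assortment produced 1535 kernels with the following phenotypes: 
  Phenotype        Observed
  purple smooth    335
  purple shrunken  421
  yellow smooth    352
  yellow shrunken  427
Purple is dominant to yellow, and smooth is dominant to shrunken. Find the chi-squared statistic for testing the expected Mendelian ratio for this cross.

17.310

A dihybrid testcross with independent assortment gives a 1:1:1:1 ratio.
Total ratio parts = 4. Expected numbers out of 1535:
  purple smooth: 1535 × 1/4 = 383.75
  purple shrunken: 1535 × 1/4 = 383.75
  yellow smooth: 1535 × 1/4 = 383.75
  yellow shrunken: 1535 × 1/4 = 383.75
χ² = Σ (O − E)² / E
  purple smooth: (335 − 383.75)² / 383.75 = 6.1930
  purple shrunken: (421 − 383.75)² / 383.75 = 3.6158
  yellow smooth: (352 − 383.75)² / 383.75 = 2.6269
  yellow shrunken: (427 − 383.75)² / 383.75 = 4.8744
χ² = 6.1930 + 3.6158 + 2.6269 + 4.8744 = 17.3101 ≈ 17.310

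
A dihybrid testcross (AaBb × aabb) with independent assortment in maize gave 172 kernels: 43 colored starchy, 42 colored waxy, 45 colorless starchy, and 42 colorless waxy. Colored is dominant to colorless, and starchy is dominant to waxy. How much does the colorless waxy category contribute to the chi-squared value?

A dihybrid testcross with independent assortment gives a 1:1:1:1 ratio.
Expected counts for N = 172 under a 1:1:1:1 ratio (total parts = 4):
  colored starchy: 172 × 1/4 = 43
  colored waxy: 172 × 1/4 = 43
  colorless starchy: 172 × 1/4 = 43
  colorless waxy: 172 × 1/4 = 43
Contribution of colorless waxy: (42 − 43)² / 43 = 0.0233

0.023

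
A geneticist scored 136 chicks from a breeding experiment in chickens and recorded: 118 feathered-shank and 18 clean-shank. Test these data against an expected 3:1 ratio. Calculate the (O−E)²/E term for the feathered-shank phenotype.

The 3:1 ratio has 4 parts, so with N = 136 the expected counts are:
  feathered-shank: 136 × 3/4 = 102
  clean-shank: 136 × 1/4 = 34
Contribution of feathered-shank: (118 − 102)² / 102 = 2.5098

2.510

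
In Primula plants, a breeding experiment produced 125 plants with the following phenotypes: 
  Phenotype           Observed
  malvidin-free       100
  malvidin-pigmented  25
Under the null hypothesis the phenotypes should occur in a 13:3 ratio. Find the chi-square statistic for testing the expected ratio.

0.128

The 13:3 ratio has 16 parts, so with N = 125 the expected counts are:
  malvidin-free: 125 × 13/16 = 101.5625
  malvidin-pigmented: 125 × 3/16 = 23.4375
χ² = Σ (O − E)² / E
  malvidin-free: (100 − 101.5625)² / 101.5625 = 0.0240
  malvidin-pigmented: (25 − 23.4375)² / 23.4375 = 0.1042
χ² = 0.0240 + 0.1042 = 0.1282 ≈ 0.128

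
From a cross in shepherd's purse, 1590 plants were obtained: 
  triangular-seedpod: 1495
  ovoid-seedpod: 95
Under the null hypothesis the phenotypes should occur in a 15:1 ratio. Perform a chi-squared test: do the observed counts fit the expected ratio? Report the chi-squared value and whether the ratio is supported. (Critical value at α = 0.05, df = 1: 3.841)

Total ratio parts = 16. Expected numbers out of 1590:
  triangular-seedpod: 1590 × 15/16 = 1490.625
  ovoid-seedpod: 1590 × 1/16 = 99.375
χ² = Σ (O − E)² / E
  triangular-seedpod: (1495 − 1490.625)² / 1490.625 = 0.0128
  ovoid-seedpod: (95 − 99.375)² / 99.375 = 0.1926
χ² = 0.0128 + 0.1926 = 0.2054 ≈ 0.205
Degrees of freedom = 2 − 1 = 1; critical value at α = 0.05 is 3.841.
Since 0.205 < 3.841, we fail to reject the null hypothesis — the data are consistent with the 15:1 ratio.

0.205; consistent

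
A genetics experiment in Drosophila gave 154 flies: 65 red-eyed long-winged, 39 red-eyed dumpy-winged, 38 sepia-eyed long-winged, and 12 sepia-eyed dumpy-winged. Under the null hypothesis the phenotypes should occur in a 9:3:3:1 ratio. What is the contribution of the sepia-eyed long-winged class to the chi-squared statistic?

The 9:3:3:1 ratio has 16 parts, so with N = 154 the expected counts are:
  red-eyed long-winged: 154 × 9/16 = 86.625
  red-eyed dumpy-winged: 154 × 3/16 = 28.875
  sepia-eyed long-winged: 154 × 3/16 = 28.875
  sepia-eyed dumpy-winged: 154 × 1/16 = 9.625
Contribution of sepia-eyed long-winged: (38 − 28.875)² / 28.875 = 2.8837

2.884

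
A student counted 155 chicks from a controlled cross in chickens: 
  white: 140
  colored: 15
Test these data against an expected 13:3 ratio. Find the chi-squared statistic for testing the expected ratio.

The 13:3 ratio has 16 parts, so with N = 155 the expected counts are:
  white: 155 × 13/16 = 125.9375
  colored: 155 × 3/16 = 29.0625
χ² = Σ (O − E)² / E
  white: (140 − 125.9375)² / 125.9375 = 1.5703
  colored: (15 − 29.0625)² / 29.0625 = 6.8044
χ² = 1.5703 + 6.8044 = 8.3747 ≈ 8.375

8.375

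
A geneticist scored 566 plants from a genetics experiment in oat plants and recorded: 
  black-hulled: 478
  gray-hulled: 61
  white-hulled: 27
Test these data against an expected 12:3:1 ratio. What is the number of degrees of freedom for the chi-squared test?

A goodness-of-fit test with 3 phenotype classes has df = 3 − 1 = 2.

2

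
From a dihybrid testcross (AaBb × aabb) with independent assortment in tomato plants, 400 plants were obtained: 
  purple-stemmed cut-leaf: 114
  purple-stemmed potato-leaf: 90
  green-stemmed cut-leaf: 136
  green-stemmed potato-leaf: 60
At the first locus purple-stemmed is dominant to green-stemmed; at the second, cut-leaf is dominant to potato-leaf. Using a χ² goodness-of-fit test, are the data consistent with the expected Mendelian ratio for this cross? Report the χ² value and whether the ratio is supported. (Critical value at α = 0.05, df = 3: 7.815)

31.920; not consistent

A dihybrid testcross with independent assortment gives a 1:1:1:1 ratio.
Under the 1:1:1:1 hypothesis (Σ ratio = 4, N = 400):
  purple-stemmed cut-leaf: 400 × 1/4 = 100
  purple-stemmed potato-leaf: 400 × 1/4 = 100
  green-stemmed cut-leaf: 400 × 1/4 = 100
  green-stemmed potato-leaf: 400 × 1/4 = 100
χ² = Σ (O − E)² / E
  purple-stemmed cut-leaf: (114 − 100)² / 100 = 1.9600
  purple-stemmed potato-leaf: (90 − 100)² / 100 = 1.0000
  green-stemmed cut-leaf: (136 − 100)² / 100 = 12.9600
  green-stemmed potato-leaf: (60 − 100)² / 100 = 16.0000
χ² = 1.9600 + 1.0000 + 12.9600 + 16.0000 = 31.920
Degrees of freedom = 4 − 1 = 3; critical value at α = 0.05 is 7.815.
Since 31.920 > 7.815, we reject the null hypothesis — the data do not fit the 1:1:1:1 ratio.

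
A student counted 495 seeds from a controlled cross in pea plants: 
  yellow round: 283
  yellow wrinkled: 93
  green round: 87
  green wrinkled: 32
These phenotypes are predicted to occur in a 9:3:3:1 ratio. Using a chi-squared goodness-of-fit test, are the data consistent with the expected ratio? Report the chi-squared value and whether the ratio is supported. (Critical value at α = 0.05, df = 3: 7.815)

Expected counts for N = 495 under a 9:3:3:1 ratio (total parts = 16):
  yellow round: 495 × 9/16 = 278.4375
  yellow wrinkled: 495 × 3/16 = 92.8125
  green round: 495 × 3/16 = 92.8125
  green wrinkled: 495 × 1/16 = 30.9375
χ² = Σ (O − E)² / E
  yellow round: (283 − 278.4375)² / 278.4375 = 0.0748
  yellow wrinkled: (93 − 92.8125)² / 92.8125 = 0.0004
  green round: (87 − 92.8125)² / 92.8125 = 0.3640
  green wrinkled: (32 − 30.9375)² / 30.9375 = 0.0365
χ² = 0.0748 + 0.0004 + 0.3640 + 0.0365 = 0.4757 ≈ 0.476
Degrees of freedom = 4 − 1 = 3; critical value at α = 0.05 is 7.815.
Since 0.476 < 7.815, we fail to reject the null hypothesis — the data are consistent with the 9:3:3:1 ratio.

0.476; consistent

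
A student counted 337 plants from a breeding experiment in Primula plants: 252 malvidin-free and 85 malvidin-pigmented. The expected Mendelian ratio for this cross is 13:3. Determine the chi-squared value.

9.267

The 13:3 ratio has 16 parts, so with N = 337 the expected counts are:
  malvidin-free: 337 × 13/16 = 273.8125
  malvidin-pigmented: 337 × 3/16 = 63.1875
χ² = Σ (O − E)² / E
  malvidin-free: (252 − 273.8125)² / 273.8125 = 1.7376
  malvidin-pigmented: (85 − 63.1875)² / 63.1875 = 7.5297
χ² = 1.7376 + 7.5297 = 9.2673 ≈ 9.267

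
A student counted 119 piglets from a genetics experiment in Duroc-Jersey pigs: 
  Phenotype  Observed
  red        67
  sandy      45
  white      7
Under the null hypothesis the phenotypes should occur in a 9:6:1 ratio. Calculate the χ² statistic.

The 9:6:1 ratio has 16 parts, so with N = 119 the expected counts are:
  red: 119 × 9/16 = 66.9375
  sandy: 119 × 6/16 = 44.625
  white: 119 × 1/16 = 7.4375
χ² = Σ (O − E)² / E
  red: (67 − 66.9375)² / 66.9375 = 0.0001
  sandy: (45 − 44.625)² / 44.625 = 0.0032
  white: (7 − 7.4375)² / 7.4375 = 0.0257
χ² = 0.0001 + 0.0032 + 0.0257 = 0.029

0.029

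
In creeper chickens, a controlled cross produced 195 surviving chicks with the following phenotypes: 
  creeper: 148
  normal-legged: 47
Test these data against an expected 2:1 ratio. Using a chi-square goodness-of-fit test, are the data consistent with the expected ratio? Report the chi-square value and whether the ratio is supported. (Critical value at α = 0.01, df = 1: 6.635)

7.477; not consistent

Total ratio parts = 3. Expected numbers out of 195:
  creeper: 195 × 2/3 = 130
  normal-legged: 195 × 1/3 = 65
χ² = Σ (O − E)² / E
  creeper: (148 − 130)² / 130 = 2.4923
  normal-legged: (47 − 65)² / 65 = 4.9846
χ² = 2.4923 + 4.9846 = 7.4769 ≈ 7.477
Degrees of freedom = 2 − 1 = 1; critical value at α = 0.01 is 6.635.
Since 7.477 > 6.635, we reject the null hypothesis — the data do not fit the 2:1 ratio.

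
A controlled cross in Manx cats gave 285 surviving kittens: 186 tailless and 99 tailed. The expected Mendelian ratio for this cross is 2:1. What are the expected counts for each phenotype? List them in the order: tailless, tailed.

Under the 2:1 hypothesis (Σ ratio = 3, N = 285):
  tailless: 285 × 2/3 = 190
  tailed: 285 × 1/3 = 95

190, 95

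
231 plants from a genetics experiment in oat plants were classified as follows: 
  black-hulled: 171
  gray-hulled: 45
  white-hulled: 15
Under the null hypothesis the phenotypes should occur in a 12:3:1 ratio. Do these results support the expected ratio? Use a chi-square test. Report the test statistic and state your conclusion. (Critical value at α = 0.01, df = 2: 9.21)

0.117; consistent

Total ratio parts = 16. Expected numbers out of 231:
  black-hulled: 231 × 12/16 = 173.25
  gray-hulled: 231 × 3/16 = 43.3125
  white-hulled: 231 × 1/16 = 14.4375
χ² = Σ (O − E)² / E
  black-hulled: (171 − 173.25)² / 173.25 = 0.0292
  gray-hulled: (45 − 43.3125)² / 43.3125 = 0.0657
  white-hulled: (15 − 14.4375)² / 14.4375 = 0.0219
χ² = 0.0292 + 0.0657 + 0.0219 = 0.1168 ≈ 0.117
Degrees of freedom = 3 − 1 = 2; critical value at α = 0.01 is 9.21.
Since 0.117 < 9.21, we fail to reject the null hypothesis — the data are consistent with the 12:3:1 ratio.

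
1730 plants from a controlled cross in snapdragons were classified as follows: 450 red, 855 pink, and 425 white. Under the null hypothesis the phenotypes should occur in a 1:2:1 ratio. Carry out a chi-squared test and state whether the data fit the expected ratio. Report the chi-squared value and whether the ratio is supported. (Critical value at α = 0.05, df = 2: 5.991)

0.954; consistent

Total ratio parts = 4. Expected numbers out of 1730:
  red: 1730 × 1/4 = 432.5
  pink: 1730 × 2/4 = 865
  white: 1730 × 1/4 = 432.5
χ² = Σ (O − E)² / E
  red: (450 − 432.5)² / 432.5 = 0.7081
  pink: (855 − 865)² / 865 = 0.1156
  white: (425 − 432.5)² / 432.5 = 0.1301
χ² = 0.7081 + 0.1156 + 0.1301 = 0.9538 ≈ 0.954
Degrees of freedom = 3 − 1 = 2; critical value at α = 0.05 is 5.991.
Since 0.954 < 5.991, we fail to reject the null hypothesis — the data are consistent with the 1:2:1 ratio.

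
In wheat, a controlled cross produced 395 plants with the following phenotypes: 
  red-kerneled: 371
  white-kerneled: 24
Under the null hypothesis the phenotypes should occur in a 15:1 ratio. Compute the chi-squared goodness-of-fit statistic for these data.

Expected counts for N = 395 under a 15:1 ratio (total parts = 16):
  red-kerneled: 395 × 15/16 = 370.3125
  white-kerneled: 395 × 1/16 = 24.6875
χ² = Σ (O − E)² / E
  red-kerneled: (371 − 370.3125)² / 370.3125 = 0.0013
  white-kerneled: (24 − 24.6875)² / 24.6875 = 0.0191
χ² = 0.0013 + 0.0191 = 0.0204 ≈ 0.020

0.020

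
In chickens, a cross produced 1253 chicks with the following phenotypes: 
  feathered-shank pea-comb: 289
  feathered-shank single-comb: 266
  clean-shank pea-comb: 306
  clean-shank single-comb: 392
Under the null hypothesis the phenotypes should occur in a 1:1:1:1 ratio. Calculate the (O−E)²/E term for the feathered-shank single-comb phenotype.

Expected counts for N = 1253 under a 1:1:1:1 ratio (total parts = 4):
  feathered-shank pea-comb: 1253 × 1/4 = 313.25
  feathered-shank single-comb: 1253 × 1/4 = 313.25
  clean-shank pea-comb: 1253 × 1/4 = 313.25
  clean-shank single-comb: 1253 × 1/4 = 313.25
Contribution of feathered-shank single-comb: (266 − 313.25)² / 313.25 = 7.1271

7.127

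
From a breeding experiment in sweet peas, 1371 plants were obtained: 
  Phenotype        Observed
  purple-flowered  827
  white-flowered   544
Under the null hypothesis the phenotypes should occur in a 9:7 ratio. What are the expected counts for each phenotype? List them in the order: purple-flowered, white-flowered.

The 9:7 ratio has 16 parts, so with N = 1371 the expected counts are:
  purple-flowered: 1371 × 9/16 = 771.1875
  white-flowered: 1371 × 7/16 = 599.8125

771.1875, 599.8125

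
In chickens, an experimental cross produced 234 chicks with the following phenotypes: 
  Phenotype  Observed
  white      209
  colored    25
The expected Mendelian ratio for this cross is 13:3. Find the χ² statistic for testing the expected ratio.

9.994

Under the 13:3 hypothesis (Σ ratio = 16, N = 234):
  white: 234 × 13/16 = 190.125
  colored: 234 × 3/16 = 43.875
χ² = Σ (O − E)² / E
  white: (209 − 190.125)² / 190.125 = 1.8738
  colored: (25 − 43.875)² / 43.875 = 8.1200
χ² = 1.8738 + 8.1200 = 9.9938 ≈ 9.994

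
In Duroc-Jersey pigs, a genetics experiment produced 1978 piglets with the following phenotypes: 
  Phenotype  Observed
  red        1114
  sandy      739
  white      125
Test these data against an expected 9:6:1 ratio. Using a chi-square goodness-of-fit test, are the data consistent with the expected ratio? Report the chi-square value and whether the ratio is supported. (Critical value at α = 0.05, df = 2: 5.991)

Expected counts for N = 1978 under a 9:6:1 ratio (total parts = 16):
  red: 1978 × 9/16 = 1112.625
  sandy: 1978 × 6/16 = 741.75
  white: 1978 × 1/16 = 123.625
χ² = Σ (O − E)² / E
  red: (1114 − 1112.625)² / 1112.625 = 0.0017
  sandy: (739 − 741.75)² / 741.75 = 0.0102
  white: (125 − 123.625)² / 123.625 = 0.0153
χ² = 0.0017 + 0.0102 + 0.0153 = 0.0272 ≈ 0.027
Degrees of freedom = 3 − 1 = 2; critical value at α = 0.05 is 5.991.
Since 0.027 < 5.991, we fail to reject the null hypothesis — the data are consistent with the 9:6:1 ratio.

0.027; consistent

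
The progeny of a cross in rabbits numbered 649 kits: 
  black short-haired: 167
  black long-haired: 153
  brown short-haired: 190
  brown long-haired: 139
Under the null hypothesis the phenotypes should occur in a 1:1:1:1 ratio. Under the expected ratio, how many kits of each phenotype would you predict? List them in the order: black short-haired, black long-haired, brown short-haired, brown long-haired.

Expected counts for N = 649 under a 1:1:1:1 ratio (total parts = 4):
  black short-haired: 649 × 1/4 = 162.25
  black long-haired: 649 × 1/4 = 162.25
  brown short-haired: 649 × 1/4 = 162.25
  brown long-haired: 649 × 1/4 = 162.25

162.25, 162.25, 162.25, 162.25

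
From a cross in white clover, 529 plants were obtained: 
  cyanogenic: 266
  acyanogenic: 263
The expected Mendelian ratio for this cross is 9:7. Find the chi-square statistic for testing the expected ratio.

7.652

Total ratio parts = 16. Expected numbers out of 529:
  cyanogenic: 529 × 9/16 = 297.5625
  acyanogenic: 529 × 7/16 = 231.4375
χ² = Σ (O − E)² / E
  cyanogenic: (266 − 297.5625)² / 297.5625 = 3.3478
  acyanogenic: (263 − 231.4375)² / 231.4375 = 4.3044
χ² = 3.3478 + 4.3044 = 7.6522 ≈ 7.652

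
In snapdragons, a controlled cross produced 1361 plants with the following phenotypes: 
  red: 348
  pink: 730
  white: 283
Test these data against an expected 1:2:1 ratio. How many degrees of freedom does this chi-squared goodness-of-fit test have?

2

A goodness-of-fit test with 3 phenotype classes has df = 3 − 1 = 2.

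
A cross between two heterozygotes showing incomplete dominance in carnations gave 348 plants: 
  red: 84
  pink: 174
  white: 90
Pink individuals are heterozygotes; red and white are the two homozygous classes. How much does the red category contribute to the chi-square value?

With incomplete dominance, a heterozygote × heterozygote cross gives a 1:2:1 phenotypic ratio.
Total ratio parts = 4. Expected numbers out of 348:
  red: 348 × 1/4 = 87
  pink: 348 × 2/4 = 174
  white: 348 × 1/4 = 87
Contribution of red: (84 − 87)² / 87 = 0.1034

0.103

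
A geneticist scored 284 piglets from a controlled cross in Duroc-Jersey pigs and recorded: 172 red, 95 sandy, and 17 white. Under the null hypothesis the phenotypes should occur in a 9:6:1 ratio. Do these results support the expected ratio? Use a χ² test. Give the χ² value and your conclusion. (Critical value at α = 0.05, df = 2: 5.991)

Expected counts for N = 284 under a 9:6:1 ratio (total parts = 16):
  red: 284 × 9/16 = 159.75
  sandy: 284 × 6/16 = 106.5
  white: 284 × 1/16 = 17.75
χ² = Σ (O − E)² / E
  red: (172 − 159.75)² / 159.75 = 0.9394
  sandy: (95 − 106.5)² / 106.5 = 1.2418
  white: (17 − 17.75)² / 17.75 = 0.0317
χ² = 0.9394 + 1.2418 + 0.0317 = 2.2129 ≈ 2.213
Degrees of freedom = 3 − 1 = 2; critical value at α = 0.05 is 5.991.
Since 2.213 < 5.991, we fail to reject the null hypothesis — the data are consistent with the 9:6:1 ratio.

2.213; consistent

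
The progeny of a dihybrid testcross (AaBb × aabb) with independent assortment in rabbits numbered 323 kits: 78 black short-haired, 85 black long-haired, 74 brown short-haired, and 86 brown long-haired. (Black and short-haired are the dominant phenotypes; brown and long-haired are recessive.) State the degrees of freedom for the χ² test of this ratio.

A dihybrid testcross with independent assortment gives a 1:1:1:1 ratio.
A goodness-of-fit test with 4 phenotype classes has df = 4 − 1 = 3.

3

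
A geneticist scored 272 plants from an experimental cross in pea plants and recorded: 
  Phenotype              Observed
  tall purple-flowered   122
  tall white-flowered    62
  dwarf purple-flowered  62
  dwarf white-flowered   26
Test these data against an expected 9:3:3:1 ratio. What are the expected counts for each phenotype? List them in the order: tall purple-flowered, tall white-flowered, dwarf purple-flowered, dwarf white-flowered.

Expected counts for N = 272 under a 9:3:3:1 ratio (total parts = 16):
  tall purple-flowered: 272 × 9/16 = 153
  tall white-flowered: 272 × 3/16 = 51
  dwarf purple-flowered: 272 × 3/16 = 51
  dwarf white-flowered: 272 × 1/16 = 17

153, 51, 51, 17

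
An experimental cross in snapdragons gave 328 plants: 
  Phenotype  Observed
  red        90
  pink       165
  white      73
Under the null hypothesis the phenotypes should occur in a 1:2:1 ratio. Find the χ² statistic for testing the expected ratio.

Total ratio parts = 4. Expected numbers out of 328:
  red: 328 × 1/4 = 82
  pink: 328 × 2/4 = 164
  white: 328 × 1/4 = 82
χ² = Σ (O − E)² / E
  red: (90 − 82)² / 82 = 0.7805
  pink: (165 − 164)² / 164 = 0.0061
  white: (73 − 82)² / 82 = 0.9878
χ² = 0.7805 + 0.0061 + 0.9878 = 1.7744 ≈ 1.774

1.774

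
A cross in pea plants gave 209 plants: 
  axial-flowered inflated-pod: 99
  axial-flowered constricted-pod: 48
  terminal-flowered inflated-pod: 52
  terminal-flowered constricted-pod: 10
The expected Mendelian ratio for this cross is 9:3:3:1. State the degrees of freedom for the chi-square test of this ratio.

A goodness-of-fit test with 4 phenotype classes has df = 4 − 1 = 3.

3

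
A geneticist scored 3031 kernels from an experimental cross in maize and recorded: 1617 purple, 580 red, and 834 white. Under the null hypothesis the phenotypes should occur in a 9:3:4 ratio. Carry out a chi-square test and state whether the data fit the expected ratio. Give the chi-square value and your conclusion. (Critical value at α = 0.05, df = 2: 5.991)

Expected counts for N = 3031 under a 9:3:4 ratio (total parts = 16):
  purple: 3031 × 9/16 = 1704.9375
  red: 3031 × 3/16 = 568.3125
  white: 3031 × 4/16 = 757.75
χ² = Σ (O − E)² / E
  purple: (1617 − 1704.9375)² / 1704.9375 = 4.5357
  red: (580 − 568.3125)² / 568.3125 = 0.2404
  white: (834 − 757.75)² / 757.75 = 7.6728
χ² = 4.5357 + 0.2404 + 7.6728 = 12.4489 ≈ 12.449
Degrees of freedom = 3 − 1 = 2; critical value at α = 0.05 is 5.991.
Since 12.449 > 5.991, we reject the null hypothesis — the data do not fit the 9:3:4 ratio.

12.449; not consistent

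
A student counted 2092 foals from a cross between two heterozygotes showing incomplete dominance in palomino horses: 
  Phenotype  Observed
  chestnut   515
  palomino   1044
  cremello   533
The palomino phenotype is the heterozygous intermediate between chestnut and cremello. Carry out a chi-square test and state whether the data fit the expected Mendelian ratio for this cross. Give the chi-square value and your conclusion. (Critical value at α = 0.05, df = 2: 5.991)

With incomplete dominance, a heterozygote × heterozygote cross gives a 1:2:1 phenotypic ratio.
Under the 1:2:1 hypothesis (Σ ratio = 4, N = 2092):
  chestnut: 2092 × 1/4 = 523
  palomino: 2092 × 2/4 = 1046
  cremello: 2092 × 1/4 = 523
χ² = Σ (O − E)² / E
  chestnut: (515 − 523)² / 523 = 0.1224
  palomino: (1044 − 1046)² / 1046 = 0.0038
  cremello: (533 − 523)² / 523 = 0.1912
χ² = 0.1224 + 0.0038 + 0.1912 = 0.3174 ≈ 0.317
Degrees of freedom = 3 − 1 = 2; critical value at α = 0.05 is 5.991.
Since 0.317 < 5.991, we fail to reject the null hypothesis — the data are consistent with the 1:2:1 ratio.

0.317; consistent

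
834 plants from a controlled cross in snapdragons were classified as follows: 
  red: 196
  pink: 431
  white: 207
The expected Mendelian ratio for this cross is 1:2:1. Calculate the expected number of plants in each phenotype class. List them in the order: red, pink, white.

208.5, 417, 208.5

Under the 1:2:1 hypothesis (Σ ratio = 4, N = 834):
  red: 834 × 1/4 = 208.5
  pink: 834 × 2/4 = 417
  white: 834 × 1/4 = 208.5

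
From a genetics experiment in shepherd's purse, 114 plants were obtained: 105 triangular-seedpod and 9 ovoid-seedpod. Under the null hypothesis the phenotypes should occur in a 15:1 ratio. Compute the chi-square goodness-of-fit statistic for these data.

Under the 15:1 hypothesis (Σ ratio = 16, N = 114):
  triangular-seedpod: 114 × 15/16 = 106.875
  ovoid-seedpod: 114 × 1/16 = 7.125
χ² = Σ (O − E)² / E
  triangular-seedpod: (105 − 106.875)² / 106.875 = 0.0329
  ovoid-seedpod: (9 − 7.125)² / 7.125 = 0.4934
χ² = 0.0329 + 0.4934 = 0.5263 ≈ 0.526

0.526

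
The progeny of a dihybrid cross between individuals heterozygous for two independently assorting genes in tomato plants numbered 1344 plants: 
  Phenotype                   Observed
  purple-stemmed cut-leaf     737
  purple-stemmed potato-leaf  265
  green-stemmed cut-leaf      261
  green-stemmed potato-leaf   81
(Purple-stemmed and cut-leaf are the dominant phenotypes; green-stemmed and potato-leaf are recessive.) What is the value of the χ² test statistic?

1.577

A dihybrid F₂ with independent assortment and complete dominance at both loci gives a 9:3:3:1 phenotypic ratio.
The 9:3:3:1 ratio has 16 parts, so with N = 1344 the expected counts are:
  purple-stemmed cut-leaf: 1344 × 9/16 = 756
  purple-stemmed potato-leaf: 1344 × 3/16 = 252
  green-stemmed cut-leaf: 1344 × 3/16 = 252
  green-stemmed potato-leaf: 1344 × 1/16 = 84
χ² = Σ (O − E)² / E
  purple-stemmed cut-leaf: (737 − 756)² / 756 = 0.4775
  purple-stemmed potato-leaf: (265 − 252)² / 252 = 0.6706
  green-stemmed cut-leaf: (261 − 252)² / 252 = 0.3214
  green-stemmed potato-leaf: (81 − 84)² / 84 = 0.1071
χ² = 0.4775 + 0.6706 + 0.3214 + 0.1071 = 1.5766 ≈ 1.577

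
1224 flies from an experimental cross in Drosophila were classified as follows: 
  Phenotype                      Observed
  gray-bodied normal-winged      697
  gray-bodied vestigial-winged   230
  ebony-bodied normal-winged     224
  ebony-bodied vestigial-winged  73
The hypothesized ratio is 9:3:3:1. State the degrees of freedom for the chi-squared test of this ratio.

3

A goodness-of-fit test with 4 phenotype classes has df = 4 − 1 = 3.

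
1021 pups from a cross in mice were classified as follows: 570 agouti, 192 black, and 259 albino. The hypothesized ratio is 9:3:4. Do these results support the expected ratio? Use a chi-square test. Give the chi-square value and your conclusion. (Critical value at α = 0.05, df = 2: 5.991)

Expected counts for N = 1021 under a 9:3:4 ratio (total parts = 16):
  agouti: 1021 × 9/16 = 574.3125
  black: 1021 × 3/16 = 191.4375
  albino: 1021 × 4/16 = 255.25
χ² = Σ (O − E)² / E
  agouti: (570 − 574.3125)² / 574.3125 = 0.0324
  black: (192 − 191.4375)² / 191.4375 = 0.0017
  albino: (259 − 255.25)² / 255.25 = 0.0551
χ² = 0.0324 + 0.0017 + 0.0551 = 0.0892 ≈ 0.089
Degrees of freedom = 3 − 1 = 2; critical value at α = 0.05 is 5.991.
Since 0.089 < 5.991, we fail to reject the null hypothesis — the data are consistent with the 9:3:4 ratio.

0.089; consistent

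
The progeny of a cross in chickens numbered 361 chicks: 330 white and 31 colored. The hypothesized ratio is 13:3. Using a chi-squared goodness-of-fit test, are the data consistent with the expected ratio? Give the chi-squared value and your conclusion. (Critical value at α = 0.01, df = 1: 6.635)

Expected counts for N = 361 under a 13:3 ratio (total parts = 16):
  white: 361 × 13/16 = 293.3125
  colored: 361 × 3/16 = 67.6875
χ² = Σ (O − E)² / E
  white: (330 − 293.3125)² / 293.3125 = 4.5889
  colored: (31 − 67.6875)² / 67.6875 = 19.8851
χ² = 4.5889 + 19.8851 = 24.474
Degrees of freedom = 2 − 1 = 1; critical value at α = 0.01 is 6.635.
Since 24.474 > 6.635, we reject the null hypothesis — the data do not fit the 13:3 ratio.

24.474; not consistent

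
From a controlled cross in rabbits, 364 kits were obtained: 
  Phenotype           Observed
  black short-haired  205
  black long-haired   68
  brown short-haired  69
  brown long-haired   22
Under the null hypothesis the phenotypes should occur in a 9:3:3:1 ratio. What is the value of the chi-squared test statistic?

0.034

Expected counts for N = 364 under a 9:3:3:1 ratio (total parts = 16):
  black short-haired: 364 × 9/16 = 204.75
  black long-haired: 364 × 3/16 = 68.25
  brown short-haired: 364 × 3/16 = 68.25
  brown long-haired: 364 × 1/16 = 22.75
χ² = Σ (O − E)² / E
  black short-haired: (205 − 204.75)² / 204.75 = 0.0003
  black long-haired: (68 − 68.25)² / 68.25 = 0.0009
  brown short-haired: (69 − 68.25)² / 68.25 = 0.0082
  brown long-haired: (22 − 22.75)² / 22.75 = 0.0247
χ² = 0.0003 + 0.0009 + 0.0082 + 0.0247 = 0.0341 ≈ 0.034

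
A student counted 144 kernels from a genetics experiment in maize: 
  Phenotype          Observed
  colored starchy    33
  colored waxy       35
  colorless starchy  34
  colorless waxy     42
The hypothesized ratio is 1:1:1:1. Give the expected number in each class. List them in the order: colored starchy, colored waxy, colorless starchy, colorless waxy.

Total ratio parts = 4. Expected numbers out of 144:
  colored starchy: 144 × 1/4 = 36
  colored waxy: 144 × 1/4 = 36
  colorless starchy: 144 × 1/4 = 36
  colorless waxy: 144 × 1/4 = 36

36, 36, 36, 36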